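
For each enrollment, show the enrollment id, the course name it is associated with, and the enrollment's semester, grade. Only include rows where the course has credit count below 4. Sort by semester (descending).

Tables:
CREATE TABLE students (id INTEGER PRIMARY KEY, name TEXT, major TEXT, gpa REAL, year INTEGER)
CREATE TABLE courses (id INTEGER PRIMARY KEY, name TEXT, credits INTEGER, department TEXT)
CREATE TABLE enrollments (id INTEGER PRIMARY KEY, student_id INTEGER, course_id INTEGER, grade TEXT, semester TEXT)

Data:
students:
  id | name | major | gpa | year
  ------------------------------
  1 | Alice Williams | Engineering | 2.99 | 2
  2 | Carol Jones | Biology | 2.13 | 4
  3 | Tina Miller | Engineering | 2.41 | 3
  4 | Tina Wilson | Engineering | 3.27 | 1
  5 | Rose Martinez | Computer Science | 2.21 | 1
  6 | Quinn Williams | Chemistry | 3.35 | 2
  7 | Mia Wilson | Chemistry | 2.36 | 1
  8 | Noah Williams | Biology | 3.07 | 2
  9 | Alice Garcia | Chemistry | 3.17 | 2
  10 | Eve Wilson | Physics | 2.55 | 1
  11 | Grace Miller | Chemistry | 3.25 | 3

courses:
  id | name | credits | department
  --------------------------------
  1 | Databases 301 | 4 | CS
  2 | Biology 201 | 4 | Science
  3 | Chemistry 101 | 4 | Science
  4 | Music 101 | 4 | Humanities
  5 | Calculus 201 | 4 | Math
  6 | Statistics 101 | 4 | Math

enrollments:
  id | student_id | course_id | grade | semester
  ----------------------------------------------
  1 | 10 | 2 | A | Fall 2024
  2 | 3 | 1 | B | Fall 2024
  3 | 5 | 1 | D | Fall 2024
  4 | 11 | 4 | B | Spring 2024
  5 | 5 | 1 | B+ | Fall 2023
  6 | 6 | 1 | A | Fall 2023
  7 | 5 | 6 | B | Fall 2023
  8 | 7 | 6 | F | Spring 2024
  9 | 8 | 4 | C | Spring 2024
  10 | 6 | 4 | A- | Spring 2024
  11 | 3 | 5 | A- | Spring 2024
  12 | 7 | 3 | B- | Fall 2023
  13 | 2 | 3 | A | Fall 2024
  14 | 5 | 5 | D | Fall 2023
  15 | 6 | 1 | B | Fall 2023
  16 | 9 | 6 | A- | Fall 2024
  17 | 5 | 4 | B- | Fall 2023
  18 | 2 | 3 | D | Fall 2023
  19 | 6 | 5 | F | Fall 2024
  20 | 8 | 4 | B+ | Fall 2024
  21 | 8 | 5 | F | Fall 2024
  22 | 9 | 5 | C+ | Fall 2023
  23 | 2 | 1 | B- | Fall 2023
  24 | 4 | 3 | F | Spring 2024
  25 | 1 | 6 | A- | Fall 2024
SELECT c.id, p.name AS course, c.semester, c.grade FROM enrollments c JOIN courses p ON c.course_id = p.id WHERE p.credits < 4 ORDER BY c.semester DESC

Execution result:
(no rows)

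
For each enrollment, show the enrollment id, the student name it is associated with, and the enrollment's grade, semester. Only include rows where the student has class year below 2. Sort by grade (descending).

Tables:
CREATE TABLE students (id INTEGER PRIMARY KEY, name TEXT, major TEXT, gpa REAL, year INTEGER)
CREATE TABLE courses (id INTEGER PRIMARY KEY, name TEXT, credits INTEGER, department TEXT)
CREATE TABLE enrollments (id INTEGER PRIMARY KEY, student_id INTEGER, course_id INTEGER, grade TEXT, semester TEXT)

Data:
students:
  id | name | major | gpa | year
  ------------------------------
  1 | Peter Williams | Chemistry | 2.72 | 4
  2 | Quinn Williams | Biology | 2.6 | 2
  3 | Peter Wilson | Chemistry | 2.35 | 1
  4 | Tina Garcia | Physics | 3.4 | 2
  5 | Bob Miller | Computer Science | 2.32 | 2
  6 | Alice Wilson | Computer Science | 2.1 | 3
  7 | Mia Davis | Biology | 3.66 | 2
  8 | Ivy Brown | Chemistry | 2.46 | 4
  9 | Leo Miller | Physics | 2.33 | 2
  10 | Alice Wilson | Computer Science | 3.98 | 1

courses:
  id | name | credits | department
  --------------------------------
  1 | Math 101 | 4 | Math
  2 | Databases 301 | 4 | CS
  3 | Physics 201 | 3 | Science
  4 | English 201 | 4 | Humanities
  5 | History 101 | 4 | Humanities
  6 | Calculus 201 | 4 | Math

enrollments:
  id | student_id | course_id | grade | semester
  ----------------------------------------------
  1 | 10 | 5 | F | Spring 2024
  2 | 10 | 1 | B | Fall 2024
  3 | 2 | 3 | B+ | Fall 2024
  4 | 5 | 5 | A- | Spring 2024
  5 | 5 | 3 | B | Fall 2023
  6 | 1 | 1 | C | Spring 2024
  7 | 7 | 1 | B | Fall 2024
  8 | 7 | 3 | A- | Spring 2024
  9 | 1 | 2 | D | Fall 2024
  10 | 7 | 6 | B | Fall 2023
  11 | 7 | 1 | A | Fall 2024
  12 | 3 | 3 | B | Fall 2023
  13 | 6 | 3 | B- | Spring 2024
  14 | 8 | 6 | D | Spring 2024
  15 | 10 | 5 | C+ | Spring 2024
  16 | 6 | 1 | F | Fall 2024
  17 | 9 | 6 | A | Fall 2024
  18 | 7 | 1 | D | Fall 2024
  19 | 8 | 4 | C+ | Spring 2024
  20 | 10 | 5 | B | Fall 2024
SELECT c.id, p.name AS student, c.grade, c.semester FROM enrollments c JOIN students p ON c.student_id = p.id WHERE p.year < 2 ORDER BY c.grade DESC

Execution result:
id | student | grade | semester
1 | Alice Wilson | F | Spring 2024
15 | Alice Wilson | C+ | Spring 2024
2 | Alice Wilson | B | Fall 2024
12 | Peter Wilson | B | Fall 2023
20 | Alice Wilson | B | Fall 2024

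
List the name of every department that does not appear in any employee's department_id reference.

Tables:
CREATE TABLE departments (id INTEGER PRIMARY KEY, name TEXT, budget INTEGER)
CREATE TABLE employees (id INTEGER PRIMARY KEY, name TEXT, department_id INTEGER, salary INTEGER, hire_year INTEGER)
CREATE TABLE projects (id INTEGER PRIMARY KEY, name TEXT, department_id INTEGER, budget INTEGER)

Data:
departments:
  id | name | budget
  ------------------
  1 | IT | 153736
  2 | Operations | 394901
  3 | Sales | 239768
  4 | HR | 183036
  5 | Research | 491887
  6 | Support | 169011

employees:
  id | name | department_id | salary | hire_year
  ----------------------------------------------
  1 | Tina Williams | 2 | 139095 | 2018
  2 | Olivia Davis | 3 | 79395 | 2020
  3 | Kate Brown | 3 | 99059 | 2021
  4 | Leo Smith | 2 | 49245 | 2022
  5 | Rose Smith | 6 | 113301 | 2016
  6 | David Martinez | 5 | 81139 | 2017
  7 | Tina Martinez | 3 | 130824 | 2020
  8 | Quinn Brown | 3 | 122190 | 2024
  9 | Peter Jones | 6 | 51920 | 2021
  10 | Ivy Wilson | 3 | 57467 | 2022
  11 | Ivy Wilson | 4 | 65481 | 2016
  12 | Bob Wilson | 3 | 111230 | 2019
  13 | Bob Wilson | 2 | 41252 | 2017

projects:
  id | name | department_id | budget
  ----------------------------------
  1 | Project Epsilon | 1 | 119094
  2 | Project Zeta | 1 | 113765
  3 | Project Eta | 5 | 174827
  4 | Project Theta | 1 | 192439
SELECT p.name FROM departments p LEFT JOIN employees c ON c.department_id = p.id WHERE c.id IS NULL

Execution result:
IT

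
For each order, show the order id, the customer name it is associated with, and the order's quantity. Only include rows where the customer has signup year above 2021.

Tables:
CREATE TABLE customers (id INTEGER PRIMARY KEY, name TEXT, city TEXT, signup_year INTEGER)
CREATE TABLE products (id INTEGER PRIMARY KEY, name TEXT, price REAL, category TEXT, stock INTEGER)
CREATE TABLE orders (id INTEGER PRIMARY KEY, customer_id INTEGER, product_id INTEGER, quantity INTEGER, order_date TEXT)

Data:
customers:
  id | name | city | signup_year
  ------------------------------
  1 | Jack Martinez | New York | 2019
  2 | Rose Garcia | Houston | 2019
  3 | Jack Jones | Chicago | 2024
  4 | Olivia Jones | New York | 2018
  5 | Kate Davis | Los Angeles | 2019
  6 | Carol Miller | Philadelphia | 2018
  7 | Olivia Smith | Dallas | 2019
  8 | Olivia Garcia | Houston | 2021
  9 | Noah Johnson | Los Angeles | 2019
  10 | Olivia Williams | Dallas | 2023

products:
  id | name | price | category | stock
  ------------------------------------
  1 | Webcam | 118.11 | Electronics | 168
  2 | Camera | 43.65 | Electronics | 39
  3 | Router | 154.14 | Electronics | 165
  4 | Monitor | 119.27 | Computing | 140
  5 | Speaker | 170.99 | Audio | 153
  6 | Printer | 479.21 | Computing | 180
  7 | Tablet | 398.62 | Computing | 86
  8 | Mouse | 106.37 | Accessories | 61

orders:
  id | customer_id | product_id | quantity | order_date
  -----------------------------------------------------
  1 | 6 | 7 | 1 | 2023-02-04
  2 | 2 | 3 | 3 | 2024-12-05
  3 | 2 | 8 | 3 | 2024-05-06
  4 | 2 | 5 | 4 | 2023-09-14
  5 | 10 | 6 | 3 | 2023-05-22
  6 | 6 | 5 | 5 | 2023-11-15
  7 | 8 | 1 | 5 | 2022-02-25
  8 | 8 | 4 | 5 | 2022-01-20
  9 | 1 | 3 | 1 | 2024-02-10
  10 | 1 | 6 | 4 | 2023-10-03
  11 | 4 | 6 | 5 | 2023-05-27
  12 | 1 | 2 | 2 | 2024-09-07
SELECT c.id, p.name AS customer, c.quantity FROM orders c JOIN customers p ON c.customer_id = p.id WHERE p.signup_year > 2021

Execution result:
id | customer | quantity
5 | Olivia Williams | 3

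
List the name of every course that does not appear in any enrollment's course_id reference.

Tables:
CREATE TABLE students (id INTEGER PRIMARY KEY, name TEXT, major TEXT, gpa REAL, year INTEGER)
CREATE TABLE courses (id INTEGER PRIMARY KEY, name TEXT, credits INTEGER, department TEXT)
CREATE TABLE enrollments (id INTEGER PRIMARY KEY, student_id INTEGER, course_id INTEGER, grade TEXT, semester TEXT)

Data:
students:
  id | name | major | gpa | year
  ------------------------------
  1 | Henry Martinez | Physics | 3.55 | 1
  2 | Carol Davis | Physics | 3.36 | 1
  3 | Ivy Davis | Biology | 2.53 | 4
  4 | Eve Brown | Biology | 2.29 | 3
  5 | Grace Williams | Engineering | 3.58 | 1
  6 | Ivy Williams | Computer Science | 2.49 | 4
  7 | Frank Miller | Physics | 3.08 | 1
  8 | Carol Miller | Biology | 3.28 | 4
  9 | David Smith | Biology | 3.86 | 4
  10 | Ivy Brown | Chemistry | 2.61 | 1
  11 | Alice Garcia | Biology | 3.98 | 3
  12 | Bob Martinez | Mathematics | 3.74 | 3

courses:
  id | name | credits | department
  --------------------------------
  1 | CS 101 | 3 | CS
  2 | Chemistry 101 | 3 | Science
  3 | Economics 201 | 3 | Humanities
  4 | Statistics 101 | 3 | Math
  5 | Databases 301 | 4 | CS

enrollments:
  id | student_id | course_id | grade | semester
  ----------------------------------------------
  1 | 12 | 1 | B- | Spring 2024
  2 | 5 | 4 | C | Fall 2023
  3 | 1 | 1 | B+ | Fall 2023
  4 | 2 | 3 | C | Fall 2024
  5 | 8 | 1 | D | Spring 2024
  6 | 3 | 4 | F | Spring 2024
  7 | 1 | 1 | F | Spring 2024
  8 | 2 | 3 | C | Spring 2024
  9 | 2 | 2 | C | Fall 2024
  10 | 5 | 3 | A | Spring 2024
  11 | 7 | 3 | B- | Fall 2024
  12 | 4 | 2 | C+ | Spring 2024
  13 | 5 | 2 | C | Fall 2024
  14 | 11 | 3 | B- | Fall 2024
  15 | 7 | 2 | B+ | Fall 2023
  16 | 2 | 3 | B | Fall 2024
SELECT p.name FROM courses p LEFT JOIN enrollments c ON c.course_id = p.id WHERE c.id IS NULL

Execution result:
Databases 301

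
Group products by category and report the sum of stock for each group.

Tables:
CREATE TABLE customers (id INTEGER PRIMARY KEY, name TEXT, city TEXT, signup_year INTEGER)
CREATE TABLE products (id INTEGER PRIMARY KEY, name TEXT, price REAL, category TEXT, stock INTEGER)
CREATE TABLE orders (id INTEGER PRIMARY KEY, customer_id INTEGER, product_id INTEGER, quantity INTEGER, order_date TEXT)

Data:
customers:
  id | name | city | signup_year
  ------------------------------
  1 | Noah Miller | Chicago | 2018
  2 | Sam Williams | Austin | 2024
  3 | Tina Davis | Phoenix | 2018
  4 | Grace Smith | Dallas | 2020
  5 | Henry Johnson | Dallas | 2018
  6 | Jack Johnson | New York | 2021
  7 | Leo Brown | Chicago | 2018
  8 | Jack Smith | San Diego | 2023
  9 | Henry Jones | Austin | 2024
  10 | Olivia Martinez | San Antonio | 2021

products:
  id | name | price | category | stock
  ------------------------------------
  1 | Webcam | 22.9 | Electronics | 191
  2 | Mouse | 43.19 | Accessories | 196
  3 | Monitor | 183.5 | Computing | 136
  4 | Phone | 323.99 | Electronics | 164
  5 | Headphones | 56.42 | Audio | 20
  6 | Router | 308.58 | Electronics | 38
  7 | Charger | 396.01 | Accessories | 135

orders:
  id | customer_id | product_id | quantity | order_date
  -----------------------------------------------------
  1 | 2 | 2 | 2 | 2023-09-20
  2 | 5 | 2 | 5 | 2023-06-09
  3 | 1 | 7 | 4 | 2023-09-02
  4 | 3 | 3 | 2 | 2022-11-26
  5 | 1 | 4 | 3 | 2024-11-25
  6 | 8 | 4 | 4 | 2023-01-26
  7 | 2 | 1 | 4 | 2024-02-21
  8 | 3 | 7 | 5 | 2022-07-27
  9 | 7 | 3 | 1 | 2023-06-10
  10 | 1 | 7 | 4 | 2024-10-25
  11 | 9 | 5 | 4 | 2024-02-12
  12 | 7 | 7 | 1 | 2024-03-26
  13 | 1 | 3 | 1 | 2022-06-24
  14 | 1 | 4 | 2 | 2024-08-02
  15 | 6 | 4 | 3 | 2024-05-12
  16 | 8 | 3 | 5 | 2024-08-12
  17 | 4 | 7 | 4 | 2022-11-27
SELECT category, SUM(stock) AS sum_stock FROM products GROUP BY category

Execution result:
category | sum_stock
Accessories | 331
Audio | 20
Computing | 136
Electronics | 393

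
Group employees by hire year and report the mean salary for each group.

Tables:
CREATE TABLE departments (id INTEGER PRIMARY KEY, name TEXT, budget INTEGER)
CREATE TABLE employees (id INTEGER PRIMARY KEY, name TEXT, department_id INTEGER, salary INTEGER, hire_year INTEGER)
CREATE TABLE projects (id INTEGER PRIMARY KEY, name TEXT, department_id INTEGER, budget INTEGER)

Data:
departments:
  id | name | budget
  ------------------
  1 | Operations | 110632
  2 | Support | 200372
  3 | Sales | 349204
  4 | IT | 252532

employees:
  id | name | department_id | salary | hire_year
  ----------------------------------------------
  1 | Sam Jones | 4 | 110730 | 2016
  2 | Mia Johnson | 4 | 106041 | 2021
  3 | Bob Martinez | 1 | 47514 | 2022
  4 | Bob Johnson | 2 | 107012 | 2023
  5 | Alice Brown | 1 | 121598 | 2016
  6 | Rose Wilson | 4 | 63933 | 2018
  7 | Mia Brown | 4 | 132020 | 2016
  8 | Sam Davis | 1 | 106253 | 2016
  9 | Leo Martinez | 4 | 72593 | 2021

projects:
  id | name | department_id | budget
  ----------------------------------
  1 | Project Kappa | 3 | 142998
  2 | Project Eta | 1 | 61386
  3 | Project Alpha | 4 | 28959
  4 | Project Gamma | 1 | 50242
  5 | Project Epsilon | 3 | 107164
SELECT hire_year, AVG(salary) AS avg_salary FROM employees GROUP BY hire_year

Execution result:
hire_year | avg_salary
2016 | 117650.25
2018 | 63933.00
2021 | 89317.00
2022 | 47514.00
2023 | 107012.00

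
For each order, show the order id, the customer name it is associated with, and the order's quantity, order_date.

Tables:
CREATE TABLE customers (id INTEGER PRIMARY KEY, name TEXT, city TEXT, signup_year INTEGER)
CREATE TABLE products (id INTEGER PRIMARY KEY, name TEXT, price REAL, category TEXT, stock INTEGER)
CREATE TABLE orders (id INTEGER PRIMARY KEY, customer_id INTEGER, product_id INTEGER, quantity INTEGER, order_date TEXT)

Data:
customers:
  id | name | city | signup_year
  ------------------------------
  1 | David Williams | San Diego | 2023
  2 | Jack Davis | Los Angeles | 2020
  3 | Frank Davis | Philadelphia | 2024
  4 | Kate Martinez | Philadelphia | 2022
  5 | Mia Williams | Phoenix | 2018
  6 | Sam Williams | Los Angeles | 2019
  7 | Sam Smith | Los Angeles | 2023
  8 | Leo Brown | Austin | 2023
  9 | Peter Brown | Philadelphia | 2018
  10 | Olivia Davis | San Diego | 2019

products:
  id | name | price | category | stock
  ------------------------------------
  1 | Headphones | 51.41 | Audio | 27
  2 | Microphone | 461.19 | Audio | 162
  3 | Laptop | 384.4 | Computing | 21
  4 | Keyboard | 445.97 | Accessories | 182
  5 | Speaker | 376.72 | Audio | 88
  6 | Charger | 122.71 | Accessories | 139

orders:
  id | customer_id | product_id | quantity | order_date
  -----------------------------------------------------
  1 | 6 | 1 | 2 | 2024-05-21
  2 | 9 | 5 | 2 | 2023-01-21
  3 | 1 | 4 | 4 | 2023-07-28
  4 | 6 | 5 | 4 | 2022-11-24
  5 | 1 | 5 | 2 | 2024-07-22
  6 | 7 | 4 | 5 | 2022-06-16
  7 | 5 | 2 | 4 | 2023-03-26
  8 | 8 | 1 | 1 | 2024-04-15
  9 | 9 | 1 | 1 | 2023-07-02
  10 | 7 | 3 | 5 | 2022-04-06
SELECT c.id, p.name AS customer, c.quantity, c.order_date FROM orders c JOIN customers p ON c.customer_id = p.id

Execution result:
id | customer | quantity | order_date
1 | Sam Williams | 2 | 2024-05-21
2 | Peter Brown | 2 | 2023-01-21
3 | David Williams | 4 | 2023-07-28
4 | Sam Williams | 4 | 2022-11-24
5 | David Williams | 2 | 2024-07-22
6 | Sam Smith | 5 | 2022-06-16
7 | Mia Williams | 4 | 2023-03-26
8 | Leo Brown | 1 | 2024-04-15
9 | Peter Brown | 1 | 2023-07-02
10 | Sam Smith | 5 | 2022-04-06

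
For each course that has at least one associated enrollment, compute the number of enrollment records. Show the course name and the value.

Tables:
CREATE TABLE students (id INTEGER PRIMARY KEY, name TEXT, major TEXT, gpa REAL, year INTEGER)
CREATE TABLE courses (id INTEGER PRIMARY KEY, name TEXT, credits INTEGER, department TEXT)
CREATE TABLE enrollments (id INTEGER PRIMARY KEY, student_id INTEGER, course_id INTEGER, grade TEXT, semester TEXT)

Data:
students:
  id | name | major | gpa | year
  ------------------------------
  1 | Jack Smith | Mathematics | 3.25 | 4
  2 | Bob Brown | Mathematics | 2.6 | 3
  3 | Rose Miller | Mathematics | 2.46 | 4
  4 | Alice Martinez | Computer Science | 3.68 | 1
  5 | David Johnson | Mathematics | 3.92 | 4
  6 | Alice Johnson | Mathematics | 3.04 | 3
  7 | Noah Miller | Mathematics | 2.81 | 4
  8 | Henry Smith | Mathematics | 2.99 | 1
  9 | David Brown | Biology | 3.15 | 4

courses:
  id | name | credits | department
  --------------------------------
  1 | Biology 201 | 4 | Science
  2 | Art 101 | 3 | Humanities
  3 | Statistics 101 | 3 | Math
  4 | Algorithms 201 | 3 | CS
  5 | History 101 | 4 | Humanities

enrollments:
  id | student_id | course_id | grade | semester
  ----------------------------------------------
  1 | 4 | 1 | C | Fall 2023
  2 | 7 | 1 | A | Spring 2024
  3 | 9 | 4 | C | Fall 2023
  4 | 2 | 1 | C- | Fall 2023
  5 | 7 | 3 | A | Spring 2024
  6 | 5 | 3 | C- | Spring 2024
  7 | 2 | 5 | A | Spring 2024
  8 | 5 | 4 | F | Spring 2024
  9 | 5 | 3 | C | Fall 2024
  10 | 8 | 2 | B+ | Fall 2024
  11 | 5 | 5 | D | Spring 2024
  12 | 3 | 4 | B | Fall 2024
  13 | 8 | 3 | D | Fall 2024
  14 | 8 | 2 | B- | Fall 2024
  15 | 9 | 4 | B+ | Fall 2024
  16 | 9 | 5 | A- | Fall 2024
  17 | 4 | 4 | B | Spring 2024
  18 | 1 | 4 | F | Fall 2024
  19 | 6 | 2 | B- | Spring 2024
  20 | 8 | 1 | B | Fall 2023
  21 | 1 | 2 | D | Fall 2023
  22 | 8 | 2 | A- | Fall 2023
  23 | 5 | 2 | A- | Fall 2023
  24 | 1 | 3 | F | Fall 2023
SELECT p.name, COUNT(*) AS n FROM enrollments c JOIN courses p ON c.course_id = p.id GROUP BY p.id, p.name

Execution result:
name | n
Biology 201 | 4
Art 101 | 6
Statistics 101 | 5
Algorithms 201 | 6
History 101 | 3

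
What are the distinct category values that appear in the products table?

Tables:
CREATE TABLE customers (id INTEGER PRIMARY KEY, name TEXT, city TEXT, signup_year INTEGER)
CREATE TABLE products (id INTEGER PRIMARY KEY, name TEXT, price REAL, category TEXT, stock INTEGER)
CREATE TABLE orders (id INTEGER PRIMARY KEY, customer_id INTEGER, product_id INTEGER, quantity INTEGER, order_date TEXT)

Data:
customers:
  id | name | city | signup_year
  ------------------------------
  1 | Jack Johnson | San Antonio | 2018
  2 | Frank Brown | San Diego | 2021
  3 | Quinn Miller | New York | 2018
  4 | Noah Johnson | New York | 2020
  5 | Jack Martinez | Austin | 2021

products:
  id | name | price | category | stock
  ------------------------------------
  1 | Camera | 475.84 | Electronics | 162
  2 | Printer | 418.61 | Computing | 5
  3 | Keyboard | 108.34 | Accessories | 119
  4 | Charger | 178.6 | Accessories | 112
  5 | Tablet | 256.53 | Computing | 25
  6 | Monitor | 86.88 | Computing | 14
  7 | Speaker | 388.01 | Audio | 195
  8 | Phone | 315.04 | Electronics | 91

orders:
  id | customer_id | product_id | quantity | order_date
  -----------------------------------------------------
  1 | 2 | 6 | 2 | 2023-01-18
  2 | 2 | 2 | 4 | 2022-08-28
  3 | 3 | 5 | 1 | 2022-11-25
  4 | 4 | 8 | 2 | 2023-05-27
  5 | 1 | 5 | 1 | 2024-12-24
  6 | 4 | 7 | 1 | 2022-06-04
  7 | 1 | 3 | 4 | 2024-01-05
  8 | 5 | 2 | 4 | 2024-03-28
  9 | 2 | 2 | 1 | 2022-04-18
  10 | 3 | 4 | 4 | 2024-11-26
SELECT DISTINCT category FROM products

Execution result:
category
Electronics
Computing
Accessories
Audio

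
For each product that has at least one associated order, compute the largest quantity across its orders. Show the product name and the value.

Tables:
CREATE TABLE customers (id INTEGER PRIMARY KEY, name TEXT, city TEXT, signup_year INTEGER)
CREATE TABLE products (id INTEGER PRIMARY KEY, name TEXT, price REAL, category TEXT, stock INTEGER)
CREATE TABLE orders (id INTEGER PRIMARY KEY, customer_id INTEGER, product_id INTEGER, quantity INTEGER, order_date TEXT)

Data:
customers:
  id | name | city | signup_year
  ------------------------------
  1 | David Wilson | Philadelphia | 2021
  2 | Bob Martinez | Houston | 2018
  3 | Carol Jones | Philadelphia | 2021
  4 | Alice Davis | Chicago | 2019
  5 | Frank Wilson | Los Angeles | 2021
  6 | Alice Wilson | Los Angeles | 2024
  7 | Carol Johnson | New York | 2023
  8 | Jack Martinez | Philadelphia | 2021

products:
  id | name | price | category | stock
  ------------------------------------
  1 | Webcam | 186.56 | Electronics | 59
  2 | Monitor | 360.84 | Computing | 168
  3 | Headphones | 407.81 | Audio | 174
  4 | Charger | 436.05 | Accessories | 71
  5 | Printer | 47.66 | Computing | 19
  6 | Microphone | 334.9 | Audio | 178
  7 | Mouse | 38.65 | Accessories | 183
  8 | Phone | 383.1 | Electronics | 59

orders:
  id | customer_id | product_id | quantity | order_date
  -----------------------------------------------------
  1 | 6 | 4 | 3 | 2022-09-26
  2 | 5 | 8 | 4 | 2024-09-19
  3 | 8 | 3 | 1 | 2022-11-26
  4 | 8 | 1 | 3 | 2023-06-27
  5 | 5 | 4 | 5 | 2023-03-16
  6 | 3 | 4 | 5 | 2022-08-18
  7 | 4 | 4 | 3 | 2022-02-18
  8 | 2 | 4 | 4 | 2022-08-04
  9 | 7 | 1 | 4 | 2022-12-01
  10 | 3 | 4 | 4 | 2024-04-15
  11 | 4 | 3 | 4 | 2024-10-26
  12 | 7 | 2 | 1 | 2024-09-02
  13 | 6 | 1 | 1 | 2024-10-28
SELECT p.name, MAX(c.quantity) AS max_quantity FROM orders c JOIN products p ON c.product_id = p.id GROUP BY p.id, p.name

Execution result:
name | max_quantity
Webcam | 4
Monitor | 1
Headphones | 4
Charger | 5
Phone | 4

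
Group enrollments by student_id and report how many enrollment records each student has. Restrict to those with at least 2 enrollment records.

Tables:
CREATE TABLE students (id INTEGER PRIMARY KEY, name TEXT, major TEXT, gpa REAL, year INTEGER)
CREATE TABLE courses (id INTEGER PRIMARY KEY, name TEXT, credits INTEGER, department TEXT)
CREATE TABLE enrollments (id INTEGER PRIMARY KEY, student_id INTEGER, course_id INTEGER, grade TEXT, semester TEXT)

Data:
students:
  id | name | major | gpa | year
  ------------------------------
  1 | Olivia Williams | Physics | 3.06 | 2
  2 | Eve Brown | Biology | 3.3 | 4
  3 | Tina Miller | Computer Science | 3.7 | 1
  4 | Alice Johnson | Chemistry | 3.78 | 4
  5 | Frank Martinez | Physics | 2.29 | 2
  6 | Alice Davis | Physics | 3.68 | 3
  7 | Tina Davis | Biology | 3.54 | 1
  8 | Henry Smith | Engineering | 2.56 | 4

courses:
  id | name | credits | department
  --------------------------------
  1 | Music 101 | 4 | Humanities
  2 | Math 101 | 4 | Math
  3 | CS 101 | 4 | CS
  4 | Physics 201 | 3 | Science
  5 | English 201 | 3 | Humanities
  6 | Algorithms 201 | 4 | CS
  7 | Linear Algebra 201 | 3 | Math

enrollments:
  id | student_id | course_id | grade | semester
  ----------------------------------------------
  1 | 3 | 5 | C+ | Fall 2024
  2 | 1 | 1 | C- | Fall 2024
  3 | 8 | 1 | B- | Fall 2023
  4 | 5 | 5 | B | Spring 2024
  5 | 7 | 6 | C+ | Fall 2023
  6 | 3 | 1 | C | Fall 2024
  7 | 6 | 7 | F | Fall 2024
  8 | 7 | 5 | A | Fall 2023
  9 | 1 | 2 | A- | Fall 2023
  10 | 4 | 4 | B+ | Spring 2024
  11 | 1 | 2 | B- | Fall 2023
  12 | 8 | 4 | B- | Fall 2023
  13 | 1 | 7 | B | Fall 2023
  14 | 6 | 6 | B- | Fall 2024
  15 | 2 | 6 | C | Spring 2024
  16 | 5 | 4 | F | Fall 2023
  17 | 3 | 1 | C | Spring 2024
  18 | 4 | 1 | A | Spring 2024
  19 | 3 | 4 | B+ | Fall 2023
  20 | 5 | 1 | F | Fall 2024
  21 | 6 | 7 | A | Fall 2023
SELECT student_id, COUNT(*) AS enrollment_count FROM enrollments GROUP BY student_id HAVING COUNT(*) >= 2

Execution result:
student_id | enrollment_count
1 | 4
3 | 4
4 | 2
5 | 3
6 | 3
7 | 2
8 | 2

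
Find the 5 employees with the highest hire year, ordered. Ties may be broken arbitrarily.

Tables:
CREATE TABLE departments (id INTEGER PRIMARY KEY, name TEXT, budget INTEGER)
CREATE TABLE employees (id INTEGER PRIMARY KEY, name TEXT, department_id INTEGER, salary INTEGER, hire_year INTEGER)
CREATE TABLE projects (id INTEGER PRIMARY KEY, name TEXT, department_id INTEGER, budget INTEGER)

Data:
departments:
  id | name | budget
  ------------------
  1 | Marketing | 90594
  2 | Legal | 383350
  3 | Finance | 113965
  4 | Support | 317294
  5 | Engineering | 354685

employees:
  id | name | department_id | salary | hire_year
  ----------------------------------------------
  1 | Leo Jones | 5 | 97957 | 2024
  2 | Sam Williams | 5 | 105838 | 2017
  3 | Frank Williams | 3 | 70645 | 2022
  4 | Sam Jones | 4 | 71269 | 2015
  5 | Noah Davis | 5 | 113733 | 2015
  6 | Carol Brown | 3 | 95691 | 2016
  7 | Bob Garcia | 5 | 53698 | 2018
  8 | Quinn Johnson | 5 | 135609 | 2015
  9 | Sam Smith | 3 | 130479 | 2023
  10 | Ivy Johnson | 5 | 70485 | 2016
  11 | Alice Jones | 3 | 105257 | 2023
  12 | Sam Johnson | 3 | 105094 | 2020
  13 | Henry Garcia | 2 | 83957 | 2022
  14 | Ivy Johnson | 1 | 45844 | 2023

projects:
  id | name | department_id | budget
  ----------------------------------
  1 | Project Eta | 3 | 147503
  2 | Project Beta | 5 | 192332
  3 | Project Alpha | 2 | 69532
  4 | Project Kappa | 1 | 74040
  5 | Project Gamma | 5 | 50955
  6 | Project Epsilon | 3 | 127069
SELECT name, hire_year FROM employees ORDER BY hire_year DESC LIMIT 5

Execution result:
name | hire_year
Leo Jones | 2024
Sam Smith | 2023
Alice Jones | 2023
Ivy Johnson | 2023
Frank Williams | 2022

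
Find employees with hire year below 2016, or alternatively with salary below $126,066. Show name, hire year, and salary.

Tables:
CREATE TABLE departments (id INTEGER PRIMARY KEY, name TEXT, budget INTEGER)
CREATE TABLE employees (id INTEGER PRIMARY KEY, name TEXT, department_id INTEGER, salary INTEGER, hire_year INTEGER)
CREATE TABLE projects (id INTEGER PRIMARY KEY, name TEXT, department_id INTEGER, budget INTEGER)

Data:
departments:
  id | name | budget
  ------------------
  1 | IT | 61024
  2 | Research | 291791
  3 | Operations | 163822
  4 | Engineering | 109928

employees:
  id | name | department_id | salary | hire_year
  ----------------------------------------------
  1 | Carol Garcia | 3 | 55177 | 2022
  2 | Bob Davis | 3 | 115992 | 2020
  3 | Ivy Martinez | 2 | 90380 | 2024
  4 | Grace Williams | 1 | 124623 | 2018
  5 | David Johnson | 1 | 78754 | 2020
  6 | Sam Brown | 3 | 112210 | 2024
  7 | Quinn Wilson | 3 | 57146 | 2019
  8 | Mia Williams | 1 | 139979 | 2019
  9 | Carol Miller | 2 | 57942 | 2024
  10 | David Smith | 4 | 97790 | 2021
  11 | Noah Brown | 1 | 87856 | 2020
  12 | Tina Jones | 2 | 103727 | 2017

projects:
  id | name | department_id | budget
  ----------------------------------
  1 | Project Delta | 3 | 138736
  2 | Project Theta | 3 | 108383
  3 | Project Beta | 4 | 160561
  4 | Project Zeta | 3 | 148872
SELECT name, hire_year, salary FROM employees WHERE hire_year < 2016 OR salary < 126066

Execution result:
name | hire_year | salary
Carol Garcia | 2022 | 55177
Bob Davis | 2020 | 115992
Ivy Martinez | 2024 | 90380
Grace Williams | 2018 | 124623
David Johnson | 2020 | 78754
Sam Brown | 2024 | 112210
Quinn Wilson | 2019 | 57146
Carol Miller | 2024 | 57942
David Smith | 2021 | 97790
Noah Brown | 2020 | 87856
Tina Jones | 2017 | 103727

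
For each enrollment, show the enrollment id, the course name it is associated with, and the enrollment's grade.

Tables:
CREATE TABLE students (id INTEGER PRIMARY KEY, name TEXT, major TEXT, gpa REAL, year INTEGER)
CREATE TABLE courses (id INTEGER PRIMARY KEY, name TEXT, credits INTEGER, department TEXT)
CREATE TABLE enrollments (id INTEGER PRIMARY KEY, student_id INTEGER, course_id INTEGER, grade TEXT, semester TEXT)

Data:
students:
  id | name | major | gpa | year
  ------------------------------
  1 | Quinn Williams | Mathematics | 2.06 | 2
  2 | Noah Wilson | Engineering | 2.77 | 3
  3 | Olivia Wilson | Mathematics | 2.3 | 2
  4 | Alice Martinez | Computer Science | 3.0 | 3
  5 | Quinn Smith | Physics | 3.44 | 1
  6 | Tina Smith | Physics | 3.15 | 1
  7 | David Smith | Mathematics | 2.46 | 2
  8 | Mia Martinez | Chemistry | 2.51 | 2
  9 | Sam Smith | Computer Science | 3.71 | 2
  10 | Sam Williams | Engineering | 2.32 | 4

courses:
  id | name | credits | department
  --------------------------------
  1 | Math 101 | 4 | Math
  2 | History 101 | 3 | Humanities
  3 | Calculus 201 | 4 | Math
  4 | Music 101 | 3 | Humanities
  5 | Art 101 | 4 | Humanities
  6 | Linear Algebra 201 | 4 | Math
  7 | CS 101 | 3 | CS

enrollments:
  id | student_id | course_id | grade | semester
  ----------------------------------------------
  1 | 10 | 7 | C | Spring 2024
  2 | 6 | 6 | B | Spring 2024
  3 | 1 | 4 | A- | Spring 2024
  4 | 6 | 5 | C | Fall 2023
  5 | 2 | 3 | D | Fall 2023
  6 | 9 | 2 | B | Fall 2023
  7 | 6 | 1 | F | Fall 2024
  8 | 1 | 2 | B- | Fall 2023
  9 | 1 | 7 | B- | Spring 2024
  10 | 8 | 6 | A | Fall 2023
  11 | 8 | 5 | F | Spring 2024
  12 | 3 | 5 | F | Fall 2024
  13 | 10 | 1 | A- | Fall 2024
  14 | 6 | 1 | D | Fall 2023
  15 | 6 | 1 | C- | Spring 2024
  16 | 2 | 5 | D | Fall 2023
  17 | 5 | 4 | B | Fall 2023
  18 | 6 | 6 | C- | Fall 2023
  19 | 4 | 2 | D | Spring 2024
SELECT c.id, p.name AS course, c.grade FROM enrollments c JOIN courses p ON c.course_id = p.id

Execution result:
id | course | grade
1 | CS 101 | C
2 | Linear Algebra 201 | B
3 | Music 101 | A-
4 | Art 101 | C
5 | Calculus 201 | D
6 | History 101 | B
7 | Math 101 | F
8 | History 101 | B-
9 | CS 101 | B-
10 | Linear Algebra 201 | A
11 | Art 101 | F
12 | Art 101 | F
13 | Math 101 | A-
14 | Math 101 | D
15 | Math 101 | C-
16 | Art 101 | D
17 | Music 101 | B
18 | Linear Algebra 201 | C-
19 | History 101 | D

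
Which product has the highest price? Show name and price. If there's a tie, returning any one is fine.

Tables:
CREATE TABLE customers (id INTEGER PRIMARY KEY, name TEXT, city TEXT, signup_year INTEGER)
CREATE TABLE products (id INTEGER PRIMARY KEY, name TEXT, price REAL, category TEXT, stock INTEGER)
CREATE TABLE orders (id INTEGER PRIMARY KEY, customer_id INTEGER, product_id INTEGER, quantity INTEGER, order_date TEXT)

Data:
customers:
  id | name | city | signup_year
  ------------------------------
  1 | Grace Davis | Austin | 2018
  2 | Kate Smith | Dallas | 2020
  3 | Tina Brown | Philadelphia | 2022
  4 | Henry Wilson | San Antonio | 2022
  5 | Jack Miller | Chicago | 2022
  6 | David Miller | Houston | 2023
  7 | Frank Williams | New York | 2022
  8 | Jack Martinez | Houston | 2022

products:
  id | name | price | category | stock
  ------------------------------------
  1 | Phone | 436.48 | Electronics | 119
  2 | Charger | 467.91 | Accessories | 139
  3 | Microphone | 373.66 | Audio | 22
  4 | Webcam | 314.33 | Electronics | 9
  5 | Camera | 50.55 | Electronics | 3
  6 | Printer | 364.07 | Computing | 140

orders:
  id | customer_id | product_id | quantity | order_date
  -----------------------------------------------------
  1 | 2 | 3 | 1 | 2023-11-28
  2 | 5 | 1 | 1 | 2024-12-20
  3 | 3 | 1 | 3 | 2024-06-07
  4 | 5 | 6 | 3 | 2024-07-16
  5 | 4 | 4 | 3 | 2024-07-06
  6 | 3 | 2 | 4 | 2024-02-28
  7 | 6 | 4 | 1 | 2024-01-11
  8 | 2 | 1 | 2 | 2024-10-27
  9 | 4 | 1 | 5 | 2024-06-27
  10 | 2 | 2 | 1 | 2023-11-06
SELECT name, price FROM products ORDER BY price DESC LIMIT 1

Execution result:
name | price
Charger | 467.91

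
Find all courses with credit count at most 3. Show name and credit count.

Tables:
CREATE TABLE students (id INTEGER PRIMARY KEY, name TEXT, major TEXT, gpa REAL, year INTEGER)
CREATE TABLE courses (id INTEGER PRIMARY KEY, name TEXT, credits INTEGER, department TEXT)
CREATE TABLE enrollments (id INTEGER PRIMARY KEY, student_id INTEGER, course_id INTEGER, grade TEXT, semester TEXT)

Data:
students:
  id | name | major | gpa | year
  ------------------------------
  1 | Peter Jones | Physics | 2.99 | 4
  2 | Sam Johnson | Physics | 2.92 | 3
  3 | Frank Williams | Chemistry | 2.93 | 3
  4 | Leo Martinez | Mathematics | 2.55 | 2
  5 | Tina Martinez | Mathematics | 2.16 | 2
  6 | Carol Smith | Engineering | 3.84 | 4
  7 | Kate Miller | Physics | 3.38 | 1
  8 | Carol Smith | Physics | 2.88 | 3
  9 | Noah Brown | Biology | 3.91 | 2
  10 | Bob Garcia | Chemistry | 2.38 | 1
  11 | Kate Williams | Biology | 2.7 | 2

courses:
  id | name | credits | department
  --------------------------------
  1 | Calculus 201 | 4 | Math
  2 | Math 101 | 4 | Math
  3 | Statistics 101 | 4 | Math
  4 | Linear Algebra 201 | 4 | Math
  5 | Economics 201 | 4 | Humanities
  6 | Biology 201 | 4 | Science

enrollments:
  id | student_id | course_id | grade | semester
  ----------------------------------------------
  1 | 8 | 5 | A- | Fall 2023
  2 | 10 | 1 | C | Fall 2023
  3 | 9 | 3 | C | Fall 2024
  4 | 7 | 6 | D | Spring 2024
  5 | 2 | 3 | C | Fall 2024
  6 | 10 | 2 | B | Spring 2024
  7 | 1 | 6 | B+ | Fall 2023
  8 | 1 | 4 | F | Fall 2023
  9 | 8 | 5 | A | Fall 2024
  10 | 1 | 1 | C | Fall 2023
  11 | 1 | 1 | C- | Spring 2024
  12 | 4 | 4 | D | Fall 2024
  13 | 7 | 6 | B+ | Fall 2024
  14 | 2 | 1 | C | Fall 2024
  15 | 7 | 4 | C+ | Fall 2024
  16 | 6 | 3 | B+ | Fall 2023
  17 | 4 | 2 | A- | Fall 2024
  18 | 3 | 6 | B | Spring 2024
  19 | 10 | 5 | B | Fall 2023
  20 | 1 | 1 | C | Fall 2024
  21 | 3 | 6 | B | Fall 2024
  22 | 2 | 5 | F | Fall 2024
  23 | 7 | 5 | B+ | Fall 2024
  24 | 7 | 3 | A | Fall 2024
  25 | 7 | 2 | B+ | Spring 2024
SELECT name, credits FROM courses WHERE credits <= 3

Execution result:
(no rows)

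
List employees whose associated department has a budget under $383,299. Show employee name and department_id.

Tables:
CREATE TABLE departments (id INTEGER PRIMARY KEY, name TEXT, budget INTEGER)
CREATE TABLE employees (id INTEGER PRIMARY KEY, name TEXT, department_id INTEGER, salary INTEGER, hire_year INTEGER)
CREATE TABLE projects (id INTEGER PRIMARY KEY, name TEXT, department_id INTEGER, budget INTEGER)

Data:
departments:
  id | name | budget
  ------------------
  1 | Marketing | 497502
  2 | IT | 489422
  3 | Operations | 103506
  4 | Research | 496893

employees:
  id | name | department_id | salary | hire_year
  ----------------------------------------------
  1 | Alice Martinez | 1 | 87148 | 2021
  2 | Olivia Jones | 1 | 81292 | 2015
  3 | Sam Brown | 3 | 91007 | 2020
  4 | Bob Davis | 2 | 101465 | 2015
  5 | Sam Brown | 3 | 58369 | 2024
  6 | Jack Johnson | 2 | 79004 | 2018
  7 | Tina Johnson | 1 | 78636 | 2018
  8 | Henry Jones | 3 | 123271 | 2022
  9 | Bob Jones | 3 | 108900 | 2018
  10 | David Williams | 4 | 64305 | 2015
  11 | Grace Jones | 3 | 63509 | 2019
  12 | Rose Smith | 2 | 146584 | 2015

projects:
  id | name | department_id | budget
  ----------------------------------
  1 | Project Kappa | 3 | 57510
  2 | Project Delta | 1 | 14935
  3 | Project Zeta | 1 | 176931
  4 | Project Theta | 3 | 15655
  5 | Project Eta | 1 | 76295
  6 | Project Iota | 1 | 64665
SELECT name, department_id FROM employees WHERE department_id IN (SELECT id FROM departments WHERE budget < 383299)

Execution result:
name | department_id
Sam Brown | 3
Sam Brown | 3
Henry Jones | 3
Bob Jones | 3
Grace Jones | 3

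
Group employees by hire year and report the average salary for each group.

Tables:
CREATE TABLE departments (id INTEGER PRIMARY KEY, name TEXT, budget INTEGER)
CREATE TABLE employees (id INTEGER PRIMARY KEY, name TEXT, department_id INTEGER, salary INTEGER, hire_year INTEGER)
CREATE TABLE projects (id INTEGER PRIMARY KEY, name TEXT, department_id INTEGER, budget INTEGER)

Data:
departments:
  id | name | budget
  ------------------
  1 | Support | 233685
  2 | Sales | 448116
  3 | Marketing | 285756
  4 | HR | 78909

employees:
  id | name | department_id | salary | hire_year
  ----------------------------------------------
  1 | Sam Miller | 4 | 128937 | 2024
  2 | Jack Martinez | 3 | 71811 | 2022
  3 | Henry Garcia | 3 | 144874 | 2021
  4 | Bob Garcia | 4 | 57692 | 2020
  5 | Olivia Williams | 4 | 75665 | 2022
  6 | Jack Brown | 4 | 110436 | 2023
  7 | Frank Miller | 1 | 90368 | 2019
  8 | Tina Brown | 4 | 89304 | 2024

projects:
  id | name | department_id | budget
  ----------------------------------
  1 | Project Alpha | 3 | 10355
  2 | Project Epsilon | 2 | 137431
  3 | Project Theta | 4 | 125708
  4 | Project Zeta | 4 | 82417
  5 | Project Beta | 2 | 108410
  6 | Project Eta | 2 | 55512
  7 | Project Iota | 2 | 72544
SELECT hire_year, AVG(salary) AS avg_salary FROM employees GROUP BY hire_year

Execution result:
hire_year | avg_salary
2019 | 90368.00
2020 | 57692.00
2021 | 144874.00
2022 | 73738.00
2023 | 110436.00
2024 | 109120.50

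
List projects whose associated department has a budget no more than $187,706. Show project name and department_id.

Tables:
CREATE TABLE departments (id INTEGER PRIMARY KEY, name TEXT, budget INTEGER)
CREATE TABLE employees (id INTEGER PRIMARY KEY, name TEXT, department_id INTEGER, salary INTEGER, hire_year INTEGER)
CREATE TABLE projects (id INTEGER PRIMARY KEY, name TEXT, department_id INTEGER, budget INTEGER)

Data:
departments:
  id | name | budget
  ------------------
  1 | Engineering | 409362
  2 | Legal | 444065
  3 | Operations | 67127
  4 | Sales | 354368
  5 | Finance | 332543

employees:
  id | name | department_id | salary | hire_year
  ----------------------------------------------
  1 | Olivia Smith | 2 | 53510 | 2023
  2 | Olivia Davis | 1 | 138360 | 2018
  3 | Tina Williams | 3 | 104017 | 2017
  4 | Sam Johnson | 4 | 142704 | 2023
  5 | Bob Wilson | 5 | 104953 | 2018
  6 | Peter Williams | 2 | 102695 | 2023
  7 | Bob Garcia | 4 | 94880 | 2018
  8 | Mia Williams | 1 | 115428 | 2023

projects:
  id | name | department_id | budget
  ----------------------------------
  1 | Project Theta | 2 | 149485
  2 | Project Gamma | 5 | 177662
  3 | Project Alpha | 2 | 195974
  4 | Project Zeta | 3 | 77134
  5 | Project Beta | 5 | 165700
SELECT name, department_id FROM projects WHERE department_id IN (SELECT id FROM departments WHERE budget <= 187706)

Execution result:
name | department_id
Project Zeta | 3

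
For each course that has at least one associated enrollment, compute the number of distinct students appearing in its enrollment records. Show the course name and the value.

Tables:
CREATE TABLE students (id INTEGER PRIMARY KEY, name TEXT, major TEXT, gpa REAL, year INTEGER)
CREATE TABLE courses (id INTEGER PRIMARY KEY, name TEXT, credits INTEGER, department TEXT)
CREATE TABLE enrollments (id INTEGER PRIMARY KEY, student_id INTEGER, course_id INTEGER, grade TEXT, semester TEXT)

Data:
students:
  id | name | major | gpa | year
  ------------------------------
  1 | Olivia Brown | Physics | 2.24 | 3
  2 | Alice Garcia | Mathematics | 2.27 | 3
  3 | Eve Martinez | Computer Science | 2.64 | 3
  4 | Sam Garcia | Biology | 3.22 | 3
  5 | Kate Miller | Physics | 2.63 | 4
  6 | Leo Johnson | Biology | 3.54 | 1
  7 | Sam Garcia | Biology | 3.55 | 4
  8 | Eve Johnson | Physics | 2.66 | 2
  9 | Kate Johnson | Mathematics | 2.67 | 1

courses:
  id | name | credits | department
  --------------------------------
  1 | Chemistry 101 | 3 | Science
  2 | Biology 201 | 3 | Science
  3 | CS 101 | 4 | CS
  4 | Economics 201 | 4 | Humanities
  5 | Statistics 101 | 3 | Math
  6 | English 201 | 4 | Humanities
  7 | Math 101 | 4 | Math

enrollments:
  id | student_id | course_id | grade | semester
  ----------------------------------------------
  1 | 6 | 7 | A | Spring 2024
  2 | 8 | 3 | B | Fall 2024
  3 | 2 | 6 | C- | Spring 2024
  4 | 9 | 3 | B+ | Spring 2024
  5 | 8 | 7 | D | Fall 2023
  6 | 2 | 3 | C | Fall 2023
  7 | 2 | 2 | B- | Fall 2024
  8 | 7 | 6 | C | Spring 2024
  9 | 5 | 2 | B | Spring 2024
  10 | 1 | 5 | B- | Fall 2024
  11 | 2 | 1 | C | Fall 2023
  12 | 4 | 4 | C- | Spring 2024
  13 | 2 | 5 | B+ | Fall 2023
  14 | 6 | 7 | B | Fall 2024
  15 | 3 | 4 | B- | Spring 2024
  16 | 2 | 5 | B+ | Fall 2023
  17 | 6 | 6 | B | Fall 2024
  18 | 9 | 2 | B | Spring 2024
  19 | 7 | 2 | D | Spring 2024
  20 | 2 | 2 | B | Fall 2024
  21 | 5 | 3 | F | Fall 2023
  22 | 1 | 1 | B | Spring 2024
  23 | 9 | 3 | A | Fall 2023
SELECT p.name, COUNT(DISTINCT c.student_id) AS distinct_student_count FROM enrollments c JOIN courses p ON c.course_id = p.id GROUP BY p.id, p.name

Execution result:
name | distinct_student_count
Chemistry 101 | 2
Biology 201 | 4
CS 101 | 4
Economics 201 | 2
Statistics 101 | 2
English 201 | 3
Math 101 | 2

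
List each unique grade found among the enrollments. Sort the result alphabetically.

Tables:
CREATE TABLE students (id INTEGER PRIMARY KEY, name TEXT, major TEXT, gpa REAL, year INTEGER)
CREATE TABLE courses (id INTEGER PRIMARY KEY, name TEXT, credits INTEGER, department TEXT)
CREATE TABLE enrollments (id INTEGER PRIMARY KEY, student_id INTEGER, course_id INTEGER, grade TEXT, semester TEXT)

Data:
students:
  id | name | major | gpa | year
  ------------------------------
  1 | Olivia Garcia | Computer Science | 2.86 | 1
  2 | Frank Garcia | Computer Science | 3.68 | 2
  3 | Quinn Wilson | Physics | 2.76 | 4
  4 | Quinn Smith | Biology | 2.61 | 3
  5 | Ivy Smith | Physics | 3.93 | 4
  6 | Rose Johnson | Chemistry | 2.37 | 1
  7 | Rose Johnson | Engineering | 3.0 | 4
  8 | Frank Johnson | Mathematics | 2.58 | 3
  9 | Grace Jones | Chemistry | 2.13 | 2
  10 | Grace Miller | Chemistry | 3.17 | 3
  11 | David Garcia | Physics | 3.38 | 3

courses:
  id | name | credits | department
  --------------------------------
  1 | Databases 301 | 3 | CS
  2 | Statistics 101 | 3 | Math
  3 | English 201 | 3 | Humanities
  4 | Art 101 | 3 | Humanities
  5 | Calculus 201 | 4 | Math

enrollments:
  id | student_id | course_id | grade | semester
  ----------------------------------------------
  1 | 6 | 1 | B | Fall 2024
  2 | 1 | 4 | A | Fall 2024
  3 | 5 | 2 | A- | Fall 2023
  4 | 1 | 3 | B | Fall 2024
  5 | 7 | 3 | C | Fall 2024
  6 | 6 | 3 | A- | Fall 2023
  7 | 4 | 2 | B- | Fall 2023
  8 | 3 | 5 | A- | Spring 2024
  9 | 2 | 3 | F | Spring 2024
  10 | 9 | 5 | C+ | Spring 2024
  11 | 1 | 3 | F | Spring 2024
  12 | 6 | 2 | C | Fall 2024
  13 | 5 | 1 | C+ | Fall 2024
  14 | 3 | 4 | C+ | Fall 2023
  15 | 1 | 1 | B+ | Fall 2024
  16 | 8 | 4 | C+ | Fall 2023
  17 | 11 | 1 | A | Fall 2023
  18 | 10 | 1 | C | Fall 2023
SELECT DISTINCT grade FROM enrollments ORDER BY grade

Execution result:
grade
A
A-
B
B+
B-
C
C+
F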